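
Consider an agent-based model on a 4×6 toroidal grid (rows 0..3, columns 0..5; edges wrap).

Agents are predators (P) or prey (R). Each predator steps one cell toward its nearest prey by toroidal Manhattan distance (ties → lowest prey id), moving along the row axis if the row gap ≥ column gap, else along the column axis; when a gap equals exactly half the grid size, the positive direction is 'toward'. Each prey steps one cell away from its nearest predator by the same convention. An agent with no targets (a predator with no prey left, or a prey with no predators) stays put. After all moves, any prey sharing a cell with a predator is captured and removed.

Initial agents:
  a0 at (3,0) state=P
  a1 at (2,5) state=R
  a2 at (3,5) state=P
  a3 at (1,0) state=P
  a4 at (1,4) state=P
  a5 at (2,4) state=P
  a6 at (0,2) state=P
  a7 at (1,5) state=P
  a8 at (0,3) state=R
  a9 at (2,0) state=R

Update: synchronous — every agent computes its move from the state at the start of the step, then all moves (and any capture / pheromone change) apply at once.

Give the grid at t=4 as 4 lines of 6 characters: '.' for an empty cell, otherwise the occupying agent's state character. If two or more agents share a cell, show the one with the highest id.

......
......
R....R
P...PP

t=1: a0@(2,0):P a1@(1,5):R a2@(2,5):P a3@(2,0):P a4@(2,4):P a5@(2,5):P a6@(0,3):P a7@(2,5):P a8@(0,4):R a9@(1,0):R
t=2: a0@(1,0):P a1@(0,5):R a2@(1,5):P a3@(1,0):P a4@(1,4):P a5@(1,5):P a6@(0,4):P a7@(1,5):P a8@(0,5):R a9@(0,0):R
t=3: a0@(0,0):P a1@(3,5):R a2@(0,5):P a3@(0,0):P a4@(0,4):P a5@(0,5):P a6@(0,5):P a7@(0,5):P a8@(3,5):R a9@(3,0):R
t=4: a0@(3,0):P a1@(2,5):R a2@(3,5):P a3@(3,0):P a4@(3,4):P a5@(3,5):P a6@(3,5):P a7@(3,5):P a8@(2,5):R a9@(2,0):R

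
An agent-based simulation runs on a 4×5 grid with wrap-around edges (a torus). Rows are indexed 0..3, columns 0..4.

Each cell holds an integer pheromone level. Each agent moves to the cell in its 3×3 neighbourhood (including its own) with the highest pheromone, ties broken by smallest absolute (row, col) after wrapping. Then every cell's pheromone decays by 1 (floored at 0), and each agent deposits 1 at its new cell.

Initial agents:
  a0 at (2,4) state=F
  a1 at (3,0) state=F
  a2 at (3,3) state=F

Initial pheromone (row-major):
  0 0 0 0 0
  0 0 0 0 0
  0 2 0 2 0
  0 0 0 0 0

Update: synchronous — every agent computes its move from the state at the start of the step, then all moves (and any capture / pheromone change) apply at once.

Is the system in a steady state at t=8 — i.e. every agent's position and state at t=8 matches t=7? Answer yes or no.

t=1: a0@(2,3) a1@(2,1) a2@(2,3) | pheromone: 0 0 0 0 0 / 0 0 0 0 0 / 0 2 0 3 0 / 0 0 0 0 0
t=2: a0@(2,3) a1@(2,1) a2@(2,3) | pheromone: 0 0 0 0 0 / 0 0 0 0 0 / 0 2 0 4 0 / 0 0 0 0 0
t=3: a0@(2,3) a1@(2,1) a2@(2,3) | pheromone: 0 0 0 0 0 / 0 0 0 0 0 / 0 2 0 5 0 / 0 0 0 0 0
t=4: a0@(2,3) a1@(2,1) a2@(2,3) | pheromone: 0 0 0 0 0 / 0 0 0 0 0 / 0 2 0 6 0 / 0 0 0 0 0
t=5: a0@(2,3) a1@(2,1) a2@(2,3) | pheromone: 0 0 0 0 0 / 0 0 0 0 0 / 0 2 0 7 0 / 0 0 0 0 0
t=6: a0@(2,3) a1@(2,1) a2@(2,3) | pheromone: 0 0 0 0 0 / 0 0 0 0 0 / 0 2 0 8 0 / 0 0 0 0 0
t=7: a0@(2,3) a1@(2,1) a2@(2,3) | pheromone: 0 0 0 0 0 / 0 0 0 0 0 / 0 2 0 9 0 / 0 0 0 0 0
t=8: a0@(2,3) a1@(2,1) a2@(2,3) | pheromone: 0 0 0 0 0 / 0 0 0 0 0 / 0 2 0 10 0 / 0 0 0 0 0

yes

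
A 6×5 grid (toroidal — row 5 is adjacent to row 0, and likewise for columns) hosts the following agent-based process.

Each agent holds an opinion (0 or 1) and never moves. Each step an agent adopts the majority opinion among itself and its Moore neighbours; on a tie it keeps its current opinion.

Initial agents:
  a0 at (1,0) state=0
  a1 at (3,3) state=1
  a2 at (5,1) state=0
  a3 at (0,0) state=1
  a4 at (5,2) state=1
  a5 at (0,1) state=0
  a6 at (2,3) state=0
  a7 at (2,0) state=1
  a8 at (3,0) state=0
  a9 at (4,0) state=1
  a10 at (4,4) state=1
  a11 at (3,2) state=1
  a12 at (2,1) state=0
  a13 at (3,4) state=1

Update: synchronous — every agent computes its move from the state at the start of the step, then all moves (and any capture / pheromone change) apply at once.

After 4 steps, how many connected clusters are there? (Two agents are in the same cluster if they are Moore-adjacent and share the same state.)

t=1: a0@(1,0):0 a1@(3,3):1 a2@(5,1):1 a3@(0,0):0 a4@(5,2):0 a5@(0,1):0 a6@(2,3):1 a7@(2,0):0 a8@(3,0):1 a9@(4,0):1 a10@(4,4):1 a11@(3,2):1 a12@(2,1):0 a13@(3,4):1
t=2: a0@(1,0):0 a1@(3,3):1 a2@(5,1):0 a3@(0,0):0 a4@(5,2):0 a5@(0,1):0 a6@(2,3):1 a7@(2,0):0 a8@(3,0):1 a9@(4,0):1 a10@(4,4):1 a11@(3,2):1 a12@(2,1):0 a13@(3,4):1
t=3: (unchanged — steady state)

2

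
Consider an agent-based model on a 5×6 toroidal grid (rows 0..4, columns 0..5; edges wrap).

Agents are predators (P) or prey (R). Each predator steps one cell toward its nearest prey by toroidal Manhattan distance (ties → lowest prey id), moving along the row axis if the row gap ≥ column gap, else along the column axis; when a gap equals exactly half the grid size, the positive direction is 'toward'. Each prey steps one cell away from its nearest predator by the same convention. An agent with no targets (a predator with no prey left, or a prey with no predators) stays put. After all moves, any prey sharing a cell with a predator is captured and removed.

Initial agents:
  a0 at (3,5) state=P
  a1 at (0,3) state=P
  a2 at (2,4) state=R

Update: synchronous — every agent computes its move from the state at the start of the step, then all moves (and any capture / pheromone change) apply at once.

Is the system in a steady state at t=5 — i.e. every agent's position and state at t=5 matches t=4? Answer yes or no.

t=1: a0@(2,5):P a1@(1,3):P a2@(1,4):R
t=2: a0@(1,5):P a1@(1,4):P
t=3: (unchanged — steady state)

yes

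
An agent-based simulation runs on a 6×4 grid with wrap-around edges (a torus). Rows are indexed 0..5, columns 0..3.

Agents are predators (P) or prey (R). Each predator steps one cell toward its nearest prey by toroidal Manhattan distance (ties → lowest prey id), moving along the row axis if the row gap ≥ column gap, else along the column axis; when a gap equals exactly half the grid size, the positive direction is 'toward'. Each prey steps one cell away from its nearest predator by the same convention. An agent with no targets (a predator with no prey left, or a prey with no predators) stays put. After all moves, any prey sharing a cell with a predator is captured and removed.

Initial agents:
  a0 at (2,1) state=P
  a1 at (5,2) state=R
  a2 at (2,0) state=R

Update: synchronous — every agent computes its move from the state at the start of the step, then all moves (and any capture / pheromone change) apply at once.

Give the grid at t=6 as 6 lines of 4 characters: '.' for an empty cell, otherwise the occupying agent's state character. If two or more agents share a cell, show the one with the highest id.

t=1: a0@(2,0):P a1@(4,2):R a2@(2,3):R
t=2: a0@(2,3):P a1@(5,2):R a2@(2,2):R
t=3: a0@(2,2):P a1@(4,2):R a2@(2,1):R
t=4: a0@(2,1):P a1@(5,2):R a2@(2,0):R
t=5: a0@(2,0):P a1@(4,2):R a2@(2,3):R
t=6: a0@(2,3):P a1@(5,2):R a2@(2,2):R

....
....
..RP
....
....
..R.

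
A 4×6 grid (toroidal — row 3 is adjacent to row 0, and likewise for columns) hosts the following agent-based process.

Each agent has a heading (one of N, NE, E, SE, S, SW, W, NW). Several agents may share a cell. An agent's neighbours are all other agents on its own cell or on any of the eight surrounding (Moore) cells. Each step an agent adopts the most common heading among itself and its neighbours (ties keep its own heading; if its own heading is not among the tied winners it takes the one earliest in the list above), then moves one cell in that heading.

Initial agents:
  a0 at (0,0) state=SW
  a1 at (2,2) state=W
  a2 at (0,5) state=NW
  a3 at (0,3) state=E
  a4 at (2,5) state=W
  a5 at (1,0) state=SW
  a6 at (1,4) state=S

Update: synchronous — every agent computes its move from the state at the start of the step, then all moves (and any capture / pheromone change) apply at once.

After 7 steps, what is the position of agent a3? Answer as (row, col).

t=1: a0@(1,5):SW a1@(2,1):W a2@(1,4):SW a3@(0,4):E a4@(2,4):W a5@(2,5):SW a6@(2,4):S
t=2: a0@(2,4):SW a1@(2,0):W a2@(2,3):SW a3@(1,3):SW a4@(3,3):SW a5@(3,4):SW a6@(3,3):SW
t=3: a0@(3,3):SW a1@(2,5):W a2@(3,2):SW a3@(2,2):SW a4@(0,2):SW a5@(0,3):SW a6@(0,2):SW
t=4: a0@(0,2):SW a1@(2,4):W a2@(0,1):SW a3@(3,1):SW a4@(1,1):SW a5@(1,2):SW a6@(1,1):SW
t=5: a0@(1,1):SW a1@(2,3):W a2@(1,0):SW a3@(0,0):SW a4@(2,0):SW a5@(2,1):SW a6@(2,0):SW
t=6: a0@(2,0):SW a1@(2,2):W a2@(2,5):SW a3@(1,5):SW a4@(3,5):SW a5@(3,0):SW a6@(3,5):SW
t=7: a0@(3,5):SW a1@(2,1):W a2@(3,4):SW a3@(2,4):SW a4@(0,4):SW a5@(0,5):SW a6@(0,4):SW

(2, 4)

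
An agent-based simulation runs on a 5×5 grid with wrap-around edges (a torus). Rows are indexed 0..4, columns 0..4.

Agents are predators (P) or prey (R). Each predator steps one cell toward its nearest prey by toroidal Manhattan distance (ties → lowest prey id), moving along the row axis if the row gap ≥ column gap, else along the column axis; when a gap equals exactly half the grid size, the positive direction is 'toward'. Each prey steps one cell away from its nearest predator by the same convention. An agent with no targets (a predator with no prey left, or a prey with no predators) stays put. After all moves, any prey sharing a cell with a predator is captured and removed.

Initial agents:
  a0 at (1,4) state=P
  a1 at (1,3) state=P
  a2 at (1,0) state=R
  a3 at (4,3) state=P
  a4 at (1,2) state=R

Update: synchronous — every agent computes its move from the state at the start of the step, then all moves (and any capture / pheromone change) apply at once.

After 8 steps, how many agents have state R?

2

t=1: a0@(1,0):P a1@(1,2):P a2@(1,1):R a3@(0,3):P a4@(1,1):R
t=2: a0@(1,1):P a1@(1,1):P a2@(1,2):R a3@(0,2):P a4@(1,2):R
t=3: a0@(1,2):P a1@(1,2):P a2@(1,3):R a3@(1,2):P a4@(1,3):R
t=4: a0@(1,3):P a1@(1,3):P a2@(1,4):R a3@(1,3):P a4@(1,4):R
t=5: a0@(1,4):P a1@(1,4):P a2@(1,0):R a3@(1,4):P a4@(1,0):R
t=6: a0@(1,0):P a1@(1,0):P a2@(1,1):R a3@(1,0):P a4@(1,1):R
t=7: a0@(1,1):P a1@(1,1):P a2@(1,2):R a3@(1,1):P a4@(1,2):R
t=8: a0@(1,2):P a1@(1,2):P a2@(1,3):R a3@(1,2):P a4@(1,3):R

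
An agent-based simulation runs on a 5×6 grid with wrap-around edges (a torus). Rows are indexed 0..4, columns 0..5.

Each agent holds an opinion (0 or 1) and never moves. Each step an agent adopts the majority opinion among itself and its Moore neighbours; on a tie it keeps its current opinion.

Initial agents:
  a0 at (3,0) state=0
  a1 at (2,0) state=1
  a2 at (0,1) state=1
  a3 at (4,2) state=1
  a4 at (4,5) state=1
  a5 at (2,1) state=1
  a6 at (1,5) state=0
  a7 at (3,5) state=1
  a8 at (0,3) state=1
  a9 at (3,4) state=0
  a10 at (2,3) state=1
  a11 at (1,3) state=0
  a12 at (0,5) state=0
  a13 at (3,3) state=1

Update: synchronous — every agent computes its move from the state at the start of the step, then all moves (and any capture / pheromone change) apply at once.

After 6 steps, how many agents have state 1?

t=1: a0@(3,0):1 a1@(2,0):1 a2@(0,1):1 a3@(4,2):1 a4@(4,5):0 a5@(2,1):1 a6@(1,5):0 a7@(3,5):1 a8@(0,3):1 a9@(3,4):1 a10@(2,3):1 a11@(1,3):1 a12@(0,5):0 a13@(3,3):1
t=2: a0@(3,0):1 a1@(2,0):1 a2@(0,1):1 a3@(4,2):1 a4@(4,5):1 a5@(2,1):1 a6@(1,5):0 a7@(3,5):1 a8@(0,3):1 a9@(3,4):1 a10@(2,3):1 a11@(1,3):1 a12@(0,5):0 a13@(3,3):1
t=3: (unchanged — steady state)

12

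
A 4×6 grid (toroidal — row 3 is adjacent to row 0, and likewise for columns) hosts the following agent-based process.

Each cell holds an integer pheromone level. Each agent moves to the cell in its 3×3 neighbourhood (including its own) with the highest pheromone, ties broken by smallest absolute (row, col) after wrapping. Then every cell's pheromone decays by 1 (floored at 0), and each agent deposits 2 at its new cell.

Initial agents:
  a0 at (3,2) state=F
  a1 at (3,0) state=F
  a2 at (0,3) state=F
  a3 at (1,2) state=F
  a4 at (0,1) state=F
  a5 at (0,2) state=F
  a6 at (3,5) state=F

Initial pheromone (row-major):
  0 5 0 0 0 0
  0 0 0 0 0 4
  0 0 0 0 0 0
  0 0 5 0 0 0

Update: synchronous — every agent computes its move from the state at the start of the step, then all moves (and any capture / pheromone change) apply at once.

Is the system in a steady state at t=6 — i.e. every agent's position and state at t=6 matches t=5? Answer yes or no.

t=1: a0@(0,1) a1@(0,1) a2@(3,2) a3@(0,1) a4@(0,1) a5@(0,1) a6@(0,0) | pheromone: 2 14 0 0 0 0 / 0 0 0 0 0 3 / 0 0 0 0 0 0 / 0 0 6 0 0 0
t=2: a0@(0,1) a1@(0,1) a2@(0,1) a3@(0,1) a4@(0,1) a5@(0,1) a6@(0,1) | pheromone: 1 27 0 0 0 0 / 0 0 0 0 0 2 / 0 0 0 0 0 0 / 0 0 5 0 0 0
t=3: a0@(0,1) a1@(0,1) a2@(0,1) a3@(0,1) a4@(0,1) a5@(0,1) a6@(0,1) | pheromone: 0 40 0 0 0 0 / 0 0 0 0 0 1 / 0 0 0 0 0 0 / 0 0 4 0 0 0
t=4: a0@(0,1) a1@(0,1) a2@(0,1) a3@(0,1) a4@(0,1) a5@(0,1) a6@(0,1) | pheromone: 0 53 0 0 0 0 / 0 0 0 0 0 0 / 0 0 0 0 0 0 / 0 0 3 0 0 0
t=5: a0@(0,1) a1@(0,1) a2@(0,1) a3@(0,1) a4@(0,1) a5@(0,1) a6@(0,1) | pheromone: 0 66 0 0 0 0 / 0 0 0 0 0 0 / 0 0 0 0 0 0 / 0 0 2 0 0 0
t=6: a0@(0,1) a1@(0,1) a2@(0,1) a3@(0,1) a4@(0,1) a5@(0,1) a6@(0,1) | pheromone: 0 79 0 0 0 0 / 0 0 0 0 0 0 / 0 0 0 0 0 0 / 0 0 1 0 0 0

yes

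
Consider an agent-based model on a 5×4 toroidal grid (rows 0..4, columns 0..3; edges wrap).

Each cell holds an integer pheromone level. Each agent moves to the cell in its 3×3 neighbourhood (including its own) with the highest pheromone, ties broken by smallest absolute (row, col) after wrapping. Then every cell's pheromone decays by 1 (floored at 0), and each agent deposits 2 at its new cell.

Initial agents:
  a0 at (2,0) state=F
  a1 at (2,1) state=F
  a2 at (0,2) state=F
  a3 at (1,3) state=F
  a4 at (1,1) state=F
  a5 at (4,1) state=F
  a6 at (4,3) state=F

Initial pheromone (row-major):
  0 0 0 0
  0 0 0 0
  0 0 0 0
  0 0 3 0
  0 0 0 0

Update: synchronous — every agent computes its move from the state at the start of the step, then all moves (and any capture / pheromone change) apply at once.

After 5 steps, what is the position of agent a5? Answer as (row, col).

t=1: a0@(1,0) a1@(3,2) a2@(0,1) a3@(0,0) a4@(0,0) a5@(3,2) a6@(3,2) | pheromone: 4 2 0 0 / 2 0 0 0 / 0 0 0 0 / 0 0 8 0 / 0 0 0 0
t=2: a0@(0,0) a1@(3,2) a2@(0,0) a3@(0,0) a4@(0,0) a5@(3,2) a6@(3,2) | pheromone: 11 1 0 0 / 1 0 0 0 / 0 0 0 0 / 0 0 13 0 / 0 0 0 0
t=3: a0@(0,0) a1@(3,2) a2@(0,0) a3@(0,0) a4@(0,0) a5@(3,2) a6@(3,2) | pheromone: 18 0 0 0 / 0 0 0 0 / 0 0 0 0 / 0 0 18 0 / 0 0 0 0
t=4: a0@(0,0) a1@(3,2) a2@(0,0) a3@(0,0) a4@(0,0) a5@(3,2) a6@(3,2) | pheromone: 25 0 0 0 / 0 0 0 0 / 0 0 0 0 / 0 0 23 0 / 0 0 0 0
t=5: a0@(0,0) a1@(3,2) a2@(0,0) a3@(0,0) a4@(0,0) a5@(3,2) a6@(3,2) | pheromone: 32 0 0 0 / 0 0 0 0 / 0 0 0 0 / 0 0 28 0 / 0 0 0 0

(3, 2)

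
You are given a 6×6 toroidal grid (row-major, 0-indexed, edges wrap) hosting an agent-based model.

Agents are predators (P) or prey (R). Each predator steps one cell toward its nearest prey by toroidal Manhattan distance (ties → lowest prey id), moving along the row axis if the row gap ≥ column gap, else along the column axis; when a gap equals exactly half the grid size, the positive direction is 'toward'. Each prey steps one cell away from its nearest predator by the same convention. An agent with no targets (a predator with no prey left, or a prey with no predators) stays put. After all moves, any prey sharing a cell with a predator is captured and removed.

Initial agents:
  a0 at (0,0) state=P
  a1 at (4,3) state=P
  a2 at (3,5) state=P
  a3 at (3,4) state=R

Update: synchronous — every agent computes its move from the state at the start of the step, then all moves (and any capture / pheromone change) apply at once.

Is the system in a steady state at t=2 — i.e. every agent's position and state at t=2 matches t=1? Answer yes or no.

yes

t=1: a0@(1,0):P a1@(3,3):P a2@(3,4):P
t=2: (unchanged — steady state)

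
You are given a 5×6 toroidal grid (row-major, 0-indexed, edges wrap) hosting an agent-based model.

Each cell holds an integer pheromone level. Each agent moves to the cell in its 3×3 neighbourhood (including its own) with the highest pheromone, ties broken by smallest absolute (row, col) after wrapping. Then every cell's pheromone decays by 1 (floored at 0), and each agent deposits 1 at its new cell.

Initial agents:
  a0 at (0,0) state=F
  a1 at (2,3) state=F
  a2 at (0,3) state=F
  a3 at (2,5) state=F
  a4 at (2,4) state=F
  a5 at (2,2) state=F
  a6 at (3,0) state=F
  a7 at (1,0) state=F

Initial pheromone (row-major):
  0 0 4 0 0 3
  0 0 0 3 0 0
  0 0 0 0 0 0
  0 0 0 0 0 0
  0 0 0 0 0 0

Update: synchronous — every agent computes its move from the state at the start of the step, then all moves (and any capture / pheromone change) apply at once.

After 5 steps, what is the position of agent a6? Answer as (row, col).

t=1: a0@(0,5) a1@(1,3) a2@(0,2) a3@(1,0) a4@(1,3) a5@(1,3) a6@(2,0) a7@(0,5) | pheromone: 0 0 4 0 0 4 / 1 0 0 5 0 0 / 1 0 0 0 0 0 / 0 0 0 0 0 0 / 0 0 0 0 0 0
t=2: a0@(0,5) a1@(1,3) a2@(1,3) a3@(0,5) a4@(1,3) a5@(1,3) a6@(1,0) a7@(0,5) | pheromone: 0 0 3 0 0 6 / 1 0 0 8 0 0 / 0 0 0 0 0 0 / 0 0 0 0 0 0 / 0 0 0 0 0 0
t=3: a0@(0,5) a1@(1,3) a2@(1,3) a3@(0,5) a4@(1,3) a5@(1,3) a6@(0,5) a7@(0,5) | pheromone: 0 0 2 0 0 9 / 0 0 0 11 0 0 / 0 0 0 0 0 0 / 0 0 0 0 0 0 / 0 0 0 0 0 0
t=4: a0@(0,5) a1@(1,3) a2@(1,3) a3@(0,5) a4@(1,3) a5@(1,3) a6@(0,5) a7@(0,5) | pheromone: 0 0 1 0 0 12 / 0 0 0 14 0 0 / 0 0 0 0 0 0 / 0 0 0 0 0 0 / 0 0 0 0 0 0
t=5: a0@(0,5) a1@(1,3) a2@(1,3) a3@(0,5) a4@(1,3) a5@(1,3) a6@(0,5) a7@(0,5) | pheromone: 0 0 0 0 0 15 / 0 0 0 17 0 0 / 0 0 0 0 0 0 / 0 0 0 0 0 0 / 0 0 0 0 0 0

(0, 5)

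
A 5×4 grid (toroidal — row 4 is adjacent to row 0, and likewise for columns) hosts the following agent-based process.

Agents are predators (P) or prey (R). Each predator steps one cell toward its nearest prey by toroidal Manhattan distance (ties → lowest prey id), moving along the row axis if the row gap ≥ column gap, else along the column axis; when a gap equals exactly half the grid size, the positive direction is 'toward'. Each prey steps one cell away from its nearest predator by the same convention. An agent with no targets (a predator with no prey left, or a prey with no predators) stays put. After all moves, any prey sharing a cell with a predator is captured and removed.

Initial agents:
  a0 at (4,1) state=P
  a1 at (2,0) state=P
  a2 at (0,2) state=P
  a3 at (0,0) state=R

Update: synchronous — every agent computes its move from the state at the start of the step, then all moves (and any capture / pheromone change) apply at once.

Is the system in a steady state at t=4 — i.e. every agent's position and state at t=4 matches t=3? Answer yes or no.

yes

t=1: a0@(0,1):P a1@(1,0):P a2@(0,3):P
t=2: (unchanged — steady state)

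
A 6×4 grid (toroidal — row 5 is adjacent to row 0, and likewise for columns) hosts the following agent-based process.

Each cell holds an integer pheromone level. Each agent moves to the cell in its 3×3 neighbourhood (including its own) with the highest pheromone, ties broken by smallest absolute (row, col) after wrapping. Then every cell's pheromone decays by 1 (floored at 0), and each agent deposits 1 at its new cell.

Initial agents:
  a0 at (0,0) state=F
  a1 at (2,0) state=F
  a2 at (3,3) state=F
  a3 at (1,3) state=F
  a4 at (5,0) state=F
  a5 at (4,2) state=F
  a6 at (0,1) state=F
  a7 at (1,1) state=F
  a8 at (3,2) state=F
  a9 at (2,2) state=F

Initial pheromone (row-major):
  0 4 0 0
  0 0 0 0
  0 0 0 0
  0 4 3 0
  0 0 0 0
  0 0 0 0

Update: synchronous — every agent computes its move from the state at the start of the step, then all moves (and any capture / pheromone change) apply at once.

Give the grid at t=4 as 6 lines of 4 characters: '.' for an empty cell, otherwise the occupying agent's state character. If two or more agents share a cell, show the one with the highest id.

.F..
....
....
.F..
....
....

t=1: a0@(0,1) a1@(3,1) a2@(3,2) a3@(0,0) a4@(0,1) a5@(3,1) a6@(0,1) a7@(0,1) a8@(3,1) a9@(3,1) | pheromone: 1 7 0 0 / 0 0 0 0 / 0 0 0 0 / 0 7 3 0 / 0 0 0 0 / 0 0 0 0
t=2: a0@(0,1) a1@(3,1) a2@(3,1) a3@(0,1) a4@(0,1) a5@(3,1) a6@(0,1) a7@(0,1) a8@(3,1) a9@(3,1) | pheromone: 0 11 0 0 / 0 0 0 0 / 0 0 0 0 / 0 11 2 0 / 0 0 0 0 / 0 0 0 0
t=3: a0@(0,1) a1@(3,1) a2@(3,1) a3@(0,1) a4@(0,1) a5@(3,1) a6@(0,1) a7@(0,1) a8@(3,1) a9@(3,1) | pheromone: 0 15 0 0 / 0 0 0 0 / 0 0 0 0 / 0 15 1 0 / 0 0 0 0 / 0 0 0 0
t=4: a0@(0,1) a1@(3,1) a2@(3,1) a3@(0,1) a4@(0,1) a5@(3,1) a6@(0,1) a7@(0,1) a8@(3,1) a9@(3,1) | pheromone: 0 19 0 0 / 0 0 0 0 / 0 0 0 0 / 0 19 0 0 / 0 0 0 0 / 0 0 0 0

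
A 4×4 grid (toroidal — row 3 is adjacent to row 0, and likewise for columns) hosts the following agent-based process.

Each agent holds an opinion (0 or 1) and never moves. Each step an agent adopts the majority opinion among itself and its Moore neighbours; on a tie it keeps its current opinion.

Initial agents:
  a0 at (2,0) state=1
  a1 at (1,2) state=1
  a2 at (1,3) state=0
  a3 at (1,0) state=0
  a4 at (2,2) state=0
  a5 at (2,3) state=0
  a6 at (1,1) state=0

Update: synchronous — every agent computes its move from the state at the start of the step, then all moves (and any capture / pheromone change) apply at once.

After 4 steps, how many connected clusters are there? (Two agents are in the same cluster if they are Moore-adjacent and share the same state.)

1

t=1: a0@(2,0):0 a1@(1,2):0 a2@(1,3):0 a3@(1,0):0 a4@(2,2):0 a5@(2,3):0 a6@(1,1):0
t=2: (unchanged — steady state)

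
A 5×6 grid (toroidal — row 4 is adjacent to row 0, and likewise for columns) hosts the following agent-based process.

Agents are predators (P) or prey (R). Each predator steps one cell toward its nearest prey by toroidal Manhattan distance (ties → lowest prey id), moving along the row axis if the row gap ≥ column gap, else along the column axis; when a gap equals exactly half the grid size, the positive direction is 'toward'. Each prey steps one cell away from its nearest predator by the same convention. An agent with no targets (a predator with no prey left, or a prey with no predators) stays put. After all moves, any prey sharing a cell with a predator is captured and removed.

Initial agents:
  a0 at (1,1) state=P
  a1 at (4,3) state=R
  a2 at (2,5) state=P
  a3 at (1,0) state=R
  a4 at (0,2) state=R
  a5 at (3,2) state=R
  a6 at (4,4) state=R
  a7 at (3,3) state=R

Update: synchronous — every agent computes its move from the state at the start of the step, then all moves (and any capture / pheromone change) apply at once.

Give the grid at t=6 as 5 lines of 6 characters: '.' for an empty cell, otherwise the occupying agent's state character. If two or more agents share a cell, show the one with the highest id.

....R.
.....P
.R....
......
.PRR..

t=1: a0@(1,0):P a1@(3,3):R a2@(1,5):P a4@(4,2):R a5@(4,2):R a6@(0,4):R a7@(3,2):R
t=2: a0@(1,5):P a1@(4,3):R a2@(0,5):P a4@(3,2):R a5@(3,2):R a6@(4,4):R a7@(4,2):R
t=3: a0@(0,5):P a1@(4,2):R a2@(4,5):P a4@(3,1):R a5@(3,1):R a6@(3,4):R a7@(4,1):R
t=4: a0@(4,5):P a1@(4,1):R a2@(3,5):P a4@(3,2):R a5@(3,2):R a6@(2,4):R a7@(4,2):R
t=5: a0@(4,0):P a1@(4,2):R a2@(2,5):P a4@(3,1):R a5@(3,1):R a6@(1,4):R a7@(4,1):R
t=6: a0@(4,1):P a1@(4,3):R a2@(1,5):P a4@(2,1):R a5@(2,1):R a6@(0,4):R a7@(4,2):R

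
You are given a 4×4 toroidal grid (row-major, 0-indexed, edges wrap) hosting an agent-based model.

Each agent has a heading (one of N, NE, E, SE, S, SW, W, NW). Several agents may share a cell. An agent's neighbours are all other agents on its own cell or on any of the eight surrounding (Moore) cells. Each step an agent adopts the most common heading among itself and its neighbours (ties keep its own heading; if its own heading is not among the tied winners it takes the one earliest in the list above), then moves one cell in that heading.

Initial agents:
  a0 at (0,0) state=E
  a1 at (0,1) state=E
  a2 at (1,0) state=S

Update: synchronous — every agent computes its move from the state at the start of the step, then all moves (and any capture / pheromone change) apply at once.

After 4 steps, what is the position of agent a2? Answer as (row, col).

(1, 0)

t=1: a0@(0,1):E a1@(0,2):E a2@(1,1):E
t=2: a0@(0,2):E a1@(0,3):E a2@(1,2):E
t=3: a0@(0,3):E a1@(0,0):E a2@(1,3):E
t=4: a0@(0,0):E a1@(0,1):E a2@(1,0):E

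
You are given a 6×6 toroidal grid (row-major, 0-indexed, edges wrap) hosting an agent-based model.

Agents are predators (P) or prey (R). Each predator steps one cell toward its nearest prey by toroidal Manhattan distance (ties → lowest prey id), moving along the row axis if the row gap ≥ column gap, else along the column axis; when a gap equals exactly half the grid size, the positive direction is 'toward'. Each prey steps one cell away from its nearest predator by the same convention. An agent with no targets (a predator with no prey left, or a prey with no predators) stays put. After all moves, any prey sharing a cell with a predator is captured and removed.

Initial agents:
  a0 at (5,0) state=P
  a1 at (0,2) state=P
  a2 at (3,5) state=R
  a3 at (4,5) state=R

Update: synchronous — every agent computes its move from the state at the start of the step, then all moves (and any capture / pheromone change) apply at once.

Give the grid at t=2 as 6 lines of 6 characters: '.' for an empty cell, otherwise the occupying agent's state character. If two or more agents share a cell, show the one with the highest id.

t=1: a0@(4,0):P a1@(0,3):P a2@(2,5):R a3@(3,5):R
t=2: a0@(3,0):P a1@(1,3):P a2@(1,5):R a3@(2,5):R

......
...P.R
.....R
P.....
......
......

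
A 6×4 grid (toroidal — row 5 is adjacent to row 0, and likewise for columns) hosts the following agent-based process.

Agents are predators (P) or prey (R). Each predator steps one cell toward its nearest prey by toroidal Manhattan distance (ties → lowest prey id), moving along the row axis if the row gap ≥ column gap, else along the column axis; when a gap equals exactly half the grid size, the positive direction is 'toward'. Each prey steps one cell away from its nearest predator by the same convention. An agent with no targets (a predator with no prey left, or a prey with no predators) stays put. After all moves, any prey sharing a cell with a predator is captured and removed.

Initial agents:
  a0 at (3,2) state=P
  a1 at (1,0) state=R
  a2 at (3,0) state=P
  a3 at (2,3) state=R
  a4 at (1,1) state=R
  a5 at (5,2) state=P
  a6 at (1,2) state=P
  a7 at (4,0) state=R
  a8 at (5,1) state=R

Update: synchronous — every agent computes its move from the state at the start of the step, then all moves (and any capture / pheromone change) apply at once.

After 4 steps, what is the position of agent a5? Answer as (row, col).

(1, 0)

t=1: a0@(2,2):P a1@(0,0):R a2@(4,0):P a3@(1,3):R a4@(1,0):R a5@(5,1):P a6@(1,1):P a7@(5,0):R a8@(5,0):R
t=2: a0@(1,2):P a2@(5,0):P a3@(0,3):R a4@(1,3):R a5@(5,0):P a6@(1,0):P a7@(0,0):R a8@(0,0):R
t=3: a0@(1,3):P a2@(0,0):P a3@(5,3):R a4@(1,0):R a5@(0,0):P a6@(1,3):P a7@(1,0):R a8@(1,0):R
t=4: a0@(1,0):P a2@(1,0):P a3@(4,3):R a4@(1,1):R a5@(1,0):P a6@(1,0):P a7@(1,1):R a8@(1,1):R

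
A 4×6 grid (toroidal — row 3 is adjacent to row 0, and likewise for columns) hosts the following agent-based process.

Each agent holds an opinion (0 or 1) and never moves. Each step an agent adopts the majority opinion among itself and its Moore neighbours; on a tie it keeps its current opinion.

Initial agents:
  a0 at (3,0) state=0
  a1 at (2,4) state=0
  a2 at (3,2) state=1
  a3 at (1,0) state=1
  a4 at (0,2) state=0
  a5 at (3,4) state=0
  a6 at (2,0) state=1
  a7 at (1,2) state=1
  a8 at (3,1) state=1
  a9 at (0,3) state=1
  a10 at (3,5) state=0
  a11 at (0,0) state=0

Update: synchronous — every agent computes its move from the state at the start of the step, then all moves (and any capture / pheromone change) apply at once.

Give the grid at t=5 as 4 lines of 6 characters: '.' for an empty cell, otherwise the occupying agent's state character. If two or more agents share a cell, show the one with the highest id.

t=1: a0@(3,0):0 a1@(2,4):0 a2@(3,2):1 a3@(1,0):1 a4@(0,2):1 a5@(3,4):0 a6@(2,0):1 a7@(1,2):1 a8@(3,1):1 a9@(0,3):1 a10@(3,5):0 a11@(0,0):0
t=2: (unchanged — steady state)

0.11..
1.1...
1...0.
011.00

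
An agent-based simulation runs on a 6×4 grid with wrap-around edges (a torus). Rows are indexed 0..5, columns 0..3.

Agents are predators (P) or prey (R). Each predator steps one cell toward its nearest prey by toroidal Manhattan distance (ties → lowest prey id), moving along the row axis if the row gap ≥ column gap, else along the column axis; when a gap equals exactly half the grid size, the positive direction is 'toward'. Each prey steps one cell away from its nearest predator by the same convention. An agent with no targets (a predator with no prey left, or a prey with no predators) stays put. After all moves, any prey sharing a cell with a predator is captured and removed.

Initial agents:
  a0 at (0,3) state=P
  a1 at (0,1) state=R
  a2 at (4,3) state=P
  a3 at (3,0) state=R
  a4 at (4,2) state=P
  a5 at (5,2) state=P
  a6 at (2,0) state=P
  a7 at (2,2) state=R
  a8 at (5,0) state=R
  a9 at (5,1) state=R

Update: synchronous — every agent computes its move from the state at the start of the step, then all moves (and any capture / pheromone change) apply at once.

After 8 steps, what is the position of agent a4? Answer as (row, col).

(5, 1)

t=1: a0@(0,0):P a2@(3,3):P a3@(4,0):R a4@(3,2):P a5@(5,1):P a6@(3,0):P a7@(1,2):R a8@(4,0):R a9@(5,0):R
t=2: a0@(5,0):P a2@(4,3):P a4@(2,2):P a5@(5,0):P a6@(4,0):P a7@(0,2):R
t=3: a0@(5,1):P a2@(5,3):P a4@(1,2):P a5@(5,1):P a6@(5,0):P a7@(5,2):R
t=4: a0@(5,2):P a2@(5,2):P a4@(0,2):P a5@(5,2):P a6@(5,1):P a7@(5,3):R
t=5: a0@(5,3):P a2@(5,3):P a4@(5,2):P a5@(5,3):P a6@(5,2):P a7@(5,0):R
t=6: a0@(5,0):P a2@(5,0):P a4@(5,3):P a5@(5,0):P a6@(5,3):P a7@(5,1):R
t=7: a0@(5,1):P a2@(5,1):P a4@(5,0):P a5@(5,1):P a6@(5,0):P a7@(5,2):R
t=8: a0@(5,2):P a2@(5,2):P a4@(5,1):P a5@(5,2):P a6@(5,1):P a7@(5,3):R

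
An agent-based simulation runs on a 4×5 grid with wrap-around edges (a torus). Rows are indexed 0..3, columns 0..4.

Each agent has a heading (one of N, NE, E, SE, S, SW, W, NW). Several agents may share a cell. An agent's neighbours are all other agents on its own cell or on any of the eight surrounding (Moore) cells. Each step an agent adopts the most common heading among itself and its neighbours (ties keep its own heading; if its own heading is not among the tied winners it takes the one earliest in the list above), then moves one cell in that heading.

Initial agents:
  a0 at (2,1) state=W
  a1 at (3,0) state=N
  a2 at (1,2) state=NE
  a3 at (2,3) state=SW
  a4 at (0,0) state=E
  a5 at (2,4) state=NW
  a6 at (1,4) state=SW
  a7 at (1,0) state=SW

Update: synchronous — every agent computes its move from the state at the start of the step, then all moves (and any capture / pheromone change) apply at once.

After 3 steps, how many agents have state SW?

t=1: a0@(2,0):W a1@(2,0):N a2@(0,3):NE a3@(3,2):SW a4@(1,4):SW a5@(3,3):SW a6@(2,3):SW a7@(2,4):SW
t=2: a0@(3,4):SW a1@(3,4):SW a2@(1,2):SW a3@(0,1):SW a4@(2,3):SW a5@(0,2):SW a6@(3,2):SW a7@(3,3):SW
t=3: a0@(0,3):SW a1@(0,3):SW a2@(2,1):SW a3@(1,0):SW a4@(3,2):SW a5@(1,1):SW a6@(0,1):SW a7@(0,2):SW

8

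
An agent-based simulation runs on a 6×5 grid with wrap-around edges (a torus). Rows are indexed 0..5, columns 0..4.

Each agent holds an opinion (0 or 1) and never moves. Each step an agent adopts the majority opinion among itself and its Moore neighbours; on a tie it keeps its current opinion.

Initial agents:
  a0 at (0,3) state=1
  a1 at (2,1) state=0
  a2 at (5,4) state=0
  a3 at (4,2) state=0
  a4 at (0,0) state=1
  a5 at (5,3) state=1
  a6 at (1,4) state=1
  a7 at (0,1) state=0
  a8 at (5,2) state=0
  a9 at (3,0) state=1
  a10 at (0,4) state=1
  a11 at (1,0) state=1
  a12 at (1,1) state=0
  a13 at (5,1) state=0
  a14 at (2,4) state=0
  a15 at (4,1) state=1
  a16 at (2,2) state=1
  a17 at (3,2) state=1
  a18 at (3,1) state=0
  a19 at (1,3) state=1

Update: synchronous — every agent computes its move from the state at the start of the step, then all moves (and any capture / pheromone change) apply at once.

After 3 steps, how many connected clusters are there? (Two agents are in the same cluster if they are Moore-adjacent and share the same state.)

t=1: a0@(0,3):1 a1@(2,1):1 a2@(5,4):1 a3@(4,2):0 a4@(0,0):1 a5@(5,3):1 a6@(1,4):1 a7@(0,1):0 a8@(5,2):0 a9@(3,0):0 a10@(0,4):1 a11@(1,0):1 a12@(1,1):0 a13@(5,1):0 a14@(2,4):1 a15@(4,1):0 a16@(2,2):1 a17@(3,2):1 a18@(3,1):1 a19@(1,3):1
t=2: a0@(0,3):1 a1@(2,1):1 a2@(5,4):1 a3@(4,2):0 a4@(0,0):1 a5@(5,3):1 a6@(1,4):1 a7@(0,1):0 a8@(5,2):0 a9@(3,0):1 a10@(0,4):1 a11@(1,0):1 a12@(1,1):1 a13@(5,1):0 a14@(2,4):1 a15@(4,1):0 a16@(2,2):1 a17@(3,2):1 a18@(3,1):1 a19@(1,3):1
t=3: (unchanged — steady state)

2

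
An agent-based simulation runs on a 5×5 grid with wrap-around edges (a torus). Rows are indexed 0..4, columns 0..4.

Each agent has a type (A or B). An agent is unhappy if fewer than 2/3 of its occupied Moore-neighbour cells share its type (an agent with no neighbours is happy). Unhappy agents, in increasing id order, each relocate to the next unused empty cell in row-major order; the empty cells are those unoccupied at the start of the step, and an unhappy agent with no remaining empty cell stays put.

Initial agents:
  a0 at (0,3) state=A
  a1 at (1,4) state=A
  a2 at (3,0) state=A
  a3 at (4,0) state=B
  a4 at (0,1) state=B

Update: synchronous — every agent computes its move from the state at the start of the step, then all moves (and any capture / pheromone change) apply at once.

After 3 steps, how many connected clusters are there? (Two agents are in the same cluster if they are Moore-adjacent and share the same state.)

3

t=1: a0@(0,3):A a1@(1,4):A a2@(0,0):A a3@(0,2):B a4@(0,1):B
t=2: a0@(0,4):A a1@(1,4):A a2@(1,0):A a3@(1,1):B a4@(1,2):B
t=3: a0@(0,4):A a1@(1,4):A a2@(1,0):A a3@(0,0):B a4@(1,2):B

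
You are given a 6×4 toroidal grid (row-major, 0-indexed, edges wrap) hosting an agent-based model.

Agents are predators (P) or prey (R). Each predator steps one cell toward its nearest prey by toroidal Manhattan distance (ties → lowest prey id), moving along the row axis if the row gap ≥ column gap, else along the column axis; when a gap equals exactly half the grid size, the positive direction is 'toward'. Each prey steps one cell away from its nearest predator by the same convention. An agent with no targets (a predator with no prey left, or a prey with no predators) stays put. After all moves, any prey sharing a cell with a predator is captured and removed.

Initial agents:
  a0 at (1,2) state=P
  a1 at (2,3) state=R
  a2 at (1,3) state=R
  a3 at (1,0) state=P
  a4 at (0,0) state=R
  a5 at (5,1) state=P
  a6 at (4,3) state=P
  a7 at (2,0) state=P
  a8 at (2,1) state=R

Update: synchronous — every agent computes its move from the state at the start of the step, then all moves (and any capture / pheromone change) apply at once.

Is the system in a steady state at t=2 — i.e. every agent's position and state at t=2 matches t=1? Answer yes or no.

no

t=1: a0@(1,3):P a1@(2,2):R a2@(1,0):R a3@(1,3):P a4@(5,0):R a5@(0,1):P a6@(3,3):P a7@(2,3):P a8@(2,2):R
t=2: a0@(1,0):P a1@(2,1):R a3@(1,0):P a4@(4,0):R a5@(1,1):P a6@(2,3):P a7@(2,2):P a8@(2,1):R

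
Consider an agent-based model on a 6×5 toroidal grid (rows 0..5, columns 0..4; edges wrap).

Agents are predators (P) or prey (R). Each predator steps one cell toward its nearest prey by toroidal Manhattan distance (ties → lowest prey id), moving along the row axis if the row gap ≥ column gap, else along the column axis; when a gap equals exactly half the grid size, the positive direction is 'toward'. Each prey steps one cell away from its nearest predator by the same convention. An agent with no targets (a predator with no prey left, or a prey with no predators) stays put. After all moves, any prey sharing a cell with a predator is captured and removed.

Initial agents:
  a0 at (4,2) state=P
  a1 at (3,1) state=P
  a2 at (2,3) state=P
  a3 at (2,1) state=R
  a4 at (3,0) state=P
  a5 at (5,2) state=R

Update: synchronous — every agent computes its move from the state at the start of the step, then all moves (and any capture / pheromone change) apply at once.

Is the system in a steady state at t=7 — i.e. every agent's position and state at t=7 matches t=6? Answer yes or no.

t=1: a0@(5,2):P a1@(2,1):P a2@(2,2):P a3@(1,1):R a4@(2,0):P a5@(0,2):R
t=2: a0@(0,2):P a1@(1,1):P a2@(1,2):P a3@(0,1):R a4@(1,0):P
t=3: a0@(0,1):P a1@(0,1):P a2@(0,2):P a4@(0,0):P
t=4: (unchanged — steady state)

yes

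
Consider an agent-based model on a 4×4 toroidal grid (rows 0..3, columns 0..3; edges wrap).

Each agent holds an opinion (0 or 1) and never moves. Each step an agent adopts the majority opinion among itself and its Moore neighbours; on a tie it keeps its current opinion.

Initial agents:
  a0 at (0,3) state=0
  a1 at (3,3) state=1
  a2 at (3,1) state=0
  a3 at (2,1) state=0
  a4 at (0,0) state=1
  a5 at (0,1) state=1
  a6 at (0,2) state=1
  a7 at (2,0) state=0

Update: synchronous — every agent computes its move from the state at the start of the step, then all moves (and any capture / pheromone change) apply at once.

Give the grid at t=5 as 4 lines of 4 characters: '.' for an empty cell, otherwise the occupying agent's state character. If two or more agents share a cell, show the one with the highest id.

1111
....
00..
.0.1

t=1: a0@(0,3):1 a1@(3,3):1 a2@(3,1):0 a3@(2,1):0 a4@(0,0):1 a5@(0,1):1 a6@(0,2):1 a7@(2,0):0
t=2: (unchanged — steady state)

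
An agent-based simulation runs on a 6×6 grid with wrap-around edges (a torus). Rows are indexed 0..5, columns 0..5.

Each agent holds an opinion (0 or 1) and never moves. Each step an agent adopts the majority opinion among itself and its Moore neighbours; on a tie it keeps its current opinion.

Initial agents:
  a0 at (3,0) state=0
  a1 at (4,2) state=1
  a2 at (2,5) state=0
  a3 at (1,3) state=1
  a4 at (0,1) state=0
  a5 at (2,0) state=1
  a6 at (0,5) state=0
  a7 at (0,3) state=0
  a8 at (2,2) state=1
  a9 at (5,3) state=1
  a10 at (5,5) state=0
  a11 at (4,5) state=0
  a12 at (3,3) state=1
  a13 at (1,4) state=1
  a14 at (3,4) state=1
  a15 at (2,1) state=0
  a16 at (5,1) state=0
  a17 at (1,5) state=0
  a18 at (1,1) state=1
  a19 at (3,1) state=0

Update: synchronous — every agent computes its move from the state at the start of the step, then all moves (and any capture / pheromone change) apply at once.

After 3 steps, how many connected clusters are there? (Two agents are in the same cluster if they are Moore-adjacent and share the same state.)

t=1: a0@(3,0):0 a1@(4,2):1 a2@(2,5):0 a3@(1,3):1 a4@(0,1):0 a5@(2,0):0 a6@(0,5):0 a7@(0,3):1 a8@(2,2):1 a9@(5,3):1 a10@(5,5):0 a11@(4,5):0 a12@(3,3):1 a13@(1,4):0 a14@(3,4):1 a15@(2,1):0 a16@(5,1):0 a17@(1,5):0 a18@(1,1):1 a19@(3,1):0
t=2: a0@(3,0):0 a1@(4,2):1 a2@(2,5):0 a3@(1,3):1 a4@(0,1):0 a5@(2,0):0 a6@(0,5):0 a7@(0,3):1 a8@(2,2):1 a9@(5,3):1 a10@(5,5):0 a11@(4,5):0 a12@(3,3):1 a13@(1,4):0 a14@(3,4):1 a15@(2,1):0 a16@(5,1):0 a17@(1,5):0 a18@(1,1):0 a19@(3,1):0
t=3: (unchanged — steady state)

2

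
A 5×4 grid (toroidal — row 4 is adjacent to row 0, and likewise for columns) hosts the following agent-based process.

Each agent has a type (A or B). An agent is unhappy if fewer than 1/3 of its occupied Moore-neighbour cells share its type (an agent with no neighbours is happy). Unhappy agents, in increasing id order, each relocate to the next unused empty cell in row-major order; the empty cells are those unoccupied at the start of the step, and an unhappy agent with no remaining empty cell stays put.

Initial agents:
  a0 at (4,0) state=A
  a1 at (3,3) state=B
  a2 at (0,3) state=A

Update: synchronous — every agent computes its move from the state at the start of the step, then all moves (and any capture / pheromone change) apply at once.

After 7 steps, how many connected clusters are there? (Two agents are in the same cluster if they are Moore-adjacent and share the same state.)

2

t=1: a0@(4,0):A a1@(0,0):B a2@(0,3):A
t=2: a0@(4,0):A a1@(0,1):B a2@(0,3):A
t=3: a0@(4,0):A a1@(0,0):B a2@(0,3):A
t=4: a0@(4,0):A a1@(0,1):B a2@(0,3):A
t=5: a0@(4,0):A a1@(0,0):B a2@(0,3):A
t=6: a0@(4,0):A a1@(0,1):B a2@(0,3):A
t=7: a0@(4,0):A a1@(0,0):B a2@(0,3):A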